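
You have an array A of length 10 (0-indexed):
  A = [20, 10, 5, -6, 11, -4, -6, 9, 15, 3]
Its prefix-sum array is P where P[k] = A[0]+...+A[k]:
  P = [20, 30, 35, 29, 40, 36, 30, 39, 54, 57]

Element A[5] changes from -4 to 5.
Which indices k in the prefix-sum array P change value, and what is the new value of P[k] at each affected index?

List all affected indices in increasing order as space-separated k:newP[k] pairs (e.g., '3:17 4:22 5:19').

P[k] = A[0] + ... + A[k]
P[k] includes A[5] iff k >= 5
Affected indices: 5, 6, ..., 9; delta = 9
  P[5]: 36 + 9 = 45
  P[6]: 30 + 9 = 39
  P[7]: 39 + 9 = 48
  P[8]: 54 + 9 = 63
  P[9]: 57 + 9 = 66

Answer: 5:45 6:39 7:48 8:63 9:66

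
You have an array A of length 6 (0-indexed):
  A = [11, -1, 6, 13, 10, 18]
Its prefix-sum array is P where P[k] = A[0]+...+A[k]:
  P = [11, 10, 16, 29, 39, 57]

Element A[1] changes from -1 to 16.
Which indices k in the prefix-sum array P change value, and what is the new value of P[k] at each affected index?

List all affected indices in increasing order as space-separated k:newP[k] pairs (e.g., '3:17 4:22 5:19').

Answer: 1:27 2:33 3:46 4:56 5:74

Derivation:
P[k] = A[0] + ... + A[k]
P[k] includes A[1] iff k >= 1
Affected indices: 1, 2, ..., 5; delta = 17
  P[1]: 10 + 17 = 27
  P[2]: 16 + 17 = 33
  P[3]: 29 + 17 = 46
  P[4]: 39 + 17 = 56
  P[5]: 57 + 17 = 74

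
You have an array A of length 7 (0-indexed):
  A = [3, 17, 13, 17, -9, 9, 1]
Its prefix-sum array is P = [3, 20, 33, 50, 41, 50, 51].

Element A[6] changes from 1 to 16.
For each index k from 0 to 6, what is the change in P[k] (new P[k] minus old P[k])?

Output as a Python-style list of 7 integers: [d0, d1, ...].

Answer: [0, 0, 0, 0, 0, 0, 15]

Derivation:
Element change: A[6] 1 -> 16, delta = 15
For k < 6: P[k] unchanged, delta_P[k] = 0
For k >= 6: P[k] shifts by exactly 15
Delta array: [0, 0, 0, 0, 0, 0, 15]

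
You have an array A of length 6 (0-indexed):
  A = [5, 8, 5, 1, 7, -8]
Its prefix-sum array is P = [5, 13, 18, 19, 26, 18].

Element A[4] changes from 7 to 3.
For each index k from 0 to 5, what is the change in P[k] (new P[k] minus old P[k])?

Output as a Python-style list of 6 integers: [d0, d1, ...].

Answer: [0, 0, 0, 0, -4, -4]

Derivation:
Element change: A[4] 7 -> 3, delta = -4
For k < 4: P[k] unchanged, delta_P[k] = 0
For k >= 4: P[k] shifts by exactly -4
Delta array: [0, 0, 0, 0, -4, -4]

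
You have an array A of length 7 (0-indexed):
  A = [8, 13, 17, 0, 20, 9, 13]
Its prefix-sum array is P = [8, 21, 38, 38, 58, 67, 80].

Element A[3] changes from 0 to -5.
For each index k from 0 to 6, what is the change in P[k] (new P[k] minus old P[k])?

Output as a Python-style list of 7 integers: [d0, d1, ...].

Element change: A[3] 0 -> -5, delta = -5
For k < 3: P[k] unchanged, delta_P[k] = 0
For k >= 3: P[k] shifts by exactly -5
Delta array: [0, 0, 0, -5, -5, -5, -5]

Answer: [0, 0, 0, -5, -5, -5, -5]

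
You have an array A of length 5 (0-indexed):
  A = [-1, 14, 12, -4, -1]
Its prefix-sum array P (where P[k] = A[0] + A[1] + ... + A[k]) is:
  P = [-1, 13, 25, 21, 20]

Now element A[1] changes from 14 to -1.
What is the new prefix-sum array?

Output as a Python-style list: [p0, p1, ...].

Change: A[1] 14 -> -1, delta = -15
P[k] for k < 1: unchanged (A[1] not included)
P[k] for k >= 1: shift by delta = -15
  P[0] = -1 + 0 = -1
  P[1] = 13 + -15 = -2
  P[2] = 25 + -15 = 10
  P[3] = 21 + -15 = 6
  P[4] = 20 + -15 = 5

Answer: [-1, -2, 10, 6, 5]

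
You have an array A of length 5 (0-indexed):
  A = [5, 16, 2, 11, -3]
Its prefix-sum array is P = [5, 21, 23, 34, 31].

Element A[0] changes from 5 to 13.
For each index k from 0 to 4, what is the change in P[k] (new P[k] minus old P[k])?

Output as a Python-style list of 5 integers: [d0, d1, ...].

Answer: [8, 8, 8, 8, 8]

Derivation:
Element change: A[0] 5 -> 13, delta = 8
For k < 0: P[k] unchanged, delta_P[k] = 0
For k >= 0: P[k] shifts by exactly 8
Delta array: [8, 8, 8, 8, 8]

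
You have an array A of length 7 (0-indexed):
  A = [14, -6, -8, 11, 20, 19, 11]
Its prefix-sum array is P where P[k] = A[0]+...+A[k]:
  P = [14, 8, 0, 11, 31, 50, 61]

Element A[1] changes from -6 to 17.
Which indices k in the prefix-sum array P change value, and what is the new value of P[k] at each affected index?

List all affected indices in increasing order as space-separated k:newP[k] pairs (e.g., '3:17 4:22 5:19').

P[k] = A[0] + ... + A[k]
P[k] includes A[1] iff k >= 1
Affected indices: 1, 2, ..., 6; delta = 23
  P[1]: 8 + 23 = 31
  P[2]: 0 + 23 = 23
  P[3]: 11 + 23 = 34
  P[4]: 31 + 23 = 54
  P[5]: 50 + 23 = 73
  P[6]: 61 + 23 = 84

Answer: 1:31 2:23 3:34 4:54 5:73 6:84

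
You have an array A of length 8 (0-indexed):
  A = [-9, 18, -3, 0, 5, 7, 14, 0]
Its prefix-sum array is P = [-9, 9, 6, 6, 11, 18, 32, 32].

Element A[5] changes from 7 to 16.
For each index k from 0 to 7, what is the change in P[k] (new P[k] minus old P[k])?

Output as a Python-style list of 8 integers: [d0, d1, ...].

Element change: A[5] 7 -> 16, delta = 9
For k < 5: P[k] unchanged, delta_P[k] = 0
For k >= 5: P[k] shifts by exactly 9
Delta array: [0, 0, 0, 0, 0, 9, 9, 9]

Answer: [0, 0, 0, 0, 0, 9, 9, 9]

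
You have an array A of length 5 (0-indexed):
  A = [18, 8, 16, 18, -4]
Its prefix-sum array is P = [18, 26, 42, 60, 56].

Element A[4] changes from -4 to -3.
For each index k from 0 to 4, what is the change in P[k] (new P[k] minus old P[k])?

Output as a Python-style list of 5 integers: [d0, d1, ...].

Answer: [0, 0, 0, 0, 1]

Derivation:
Element change: A[4] -4 -> -3, delta = 1
For k < 4: P[k] unchanged, delta_P[k] = 0
For k >= 4: P[k] shifts by exactly 1
Delta array: [0, 0, 0, 0, 1]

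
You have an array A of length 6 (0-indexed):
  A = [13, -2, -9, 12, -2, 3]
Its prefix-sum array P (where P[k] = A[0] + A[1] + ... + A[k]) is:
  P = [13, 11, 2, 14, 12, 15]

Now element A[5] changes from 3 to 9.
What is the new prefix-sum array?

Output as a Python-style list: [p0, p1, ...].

Change: A[5] 3 -> 9, delta = 6
P[k] for k < 5: unchanged (A[5] not included)
P[k] for k >= 5: shift by delta = 6
  P[0] = 13 + 0 = 13
  P[1] = 11 + 0 = 11
  P[2] = 2 + 0 = 2
  P[3] = 14 + 0 = 14
  P[4] = 12 + 0 = 12
  P[5] = 15 + 6 = 21

Answer: [13, 11, 2, 14, 12, 21]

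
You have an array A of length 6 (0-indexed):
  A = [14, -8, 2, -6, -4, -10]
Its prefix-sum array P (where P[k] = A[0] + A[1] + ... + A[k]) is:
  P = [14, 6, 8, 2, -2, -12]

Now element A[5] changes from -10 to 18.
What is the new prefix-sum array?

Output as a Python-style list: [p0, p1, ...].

Change: A[5] -10 -> 18, delta = 28
P[k] for k < 5: unchanged (A[5] not included)
P[k] for k >= 5: shift by delta = 28
  P[0] = 14 + 0 = 14
  P[1] = 6 + 0 = 6
  P[2] = 8 + 0 = 8
  P[3] = 2 + 0 = 2
  P[4] = -2 + 0 = -2
  P[5] = -12 + 28 = 16

Answer: [14, 6, 8, 2, -2, 16]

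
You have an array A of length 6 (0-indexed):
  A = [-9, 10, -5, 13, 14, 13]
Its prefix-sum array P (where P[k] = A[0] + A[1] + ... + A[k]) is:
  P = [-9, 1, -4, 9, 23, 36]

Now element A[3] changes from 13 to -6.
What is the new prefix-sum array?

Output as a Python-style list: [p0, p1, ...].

Answer: [-9, 1, -4, -10, 4, 17]

Derivation:
Change: A[3] 13 -> -6, delta = -19
P[k] for k < 3: unchanged (A[3] not included)
P[k] for k >= 3: shift by delta = -19
  P[0] = -9 + 0 = -9
  P[1] = 1 + 0 = 1
  P[2] = -4 + 0 = -4
  P[3] = 9 + -19 = -10
  P[4] = 23 + -19 = 4
  P[5] = 36 + -19 = 17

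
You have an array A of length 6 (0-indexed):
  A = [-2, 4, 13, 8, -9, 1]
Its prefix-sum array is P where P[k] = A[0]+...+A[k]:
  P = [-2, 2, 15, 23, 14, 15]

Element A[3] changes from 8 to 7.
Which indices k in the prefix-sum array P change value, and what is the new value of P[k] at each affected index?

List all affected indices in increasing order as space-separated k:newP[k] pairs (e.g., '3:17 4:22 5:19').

P[k] = A[0] + ... + A[k]
P[k] includes A[3] iff k >= 3
Affected indices: 3, 4, ..., 5; delta = -1
  P[3]: 23 + -1 = 22
  P[4]: 14 + -1 = 13
  P[5]: 15 + -1 = 14

Answer: 3:22 4:13 5:14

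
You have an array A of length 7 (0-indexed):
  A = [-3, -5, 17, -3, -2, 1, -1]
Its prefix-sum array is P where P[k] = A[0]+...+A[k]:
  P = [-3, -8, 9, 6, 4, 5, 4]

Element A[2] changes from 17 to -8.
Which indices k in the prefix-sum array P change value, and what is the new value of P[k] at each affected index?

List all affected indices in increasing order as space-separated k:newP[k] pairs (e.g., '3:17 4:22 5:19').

P[k] = A[0] + ... + A[k]
P[k] includes A[2] iff k >= 2
Affected indices: 2, 3, ..., 6; delta = -25
  P[2]: 9 + -25 = -16
  P[3]: 6 + -25 = -19
  P[4]: 4 + -25 = -21
  P[5]: 5 + -25 = -20
  P[6]: 4 + -25 = -21

Answer: 2:-16 3:-19 4:-21 5:-20 6:-21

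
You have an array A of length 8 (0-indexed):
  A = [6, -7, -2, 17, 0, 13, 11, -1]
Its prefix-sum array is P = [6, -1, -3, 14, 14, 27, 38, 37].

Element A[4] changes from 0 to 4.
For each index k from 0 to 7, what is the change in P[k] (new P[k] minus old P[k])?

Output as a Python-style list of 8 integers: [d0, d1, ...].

Answer: [0, 0, 0, 0, 4, 4, 4, 4]

Derivation:
Element change: A[4] 0 -> 4, delta = 4
For k < 4: P[k] unchanged, delta_P[k] = 0
For k >= 4: P[k] shifts by exactly 4
Delta array: [0, 0, 0, 0, 4, 4, 4, 4]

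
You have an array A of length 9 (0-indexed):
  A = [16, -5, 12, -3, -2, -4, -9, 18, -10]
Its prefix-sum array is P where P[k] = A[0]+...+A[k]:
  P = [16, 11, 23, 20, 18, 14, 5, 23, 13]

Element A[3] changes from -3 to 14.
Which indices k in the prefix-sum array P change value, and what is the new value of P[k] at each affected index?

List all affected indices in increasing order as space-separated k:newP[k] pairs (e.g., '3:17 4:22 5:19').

Answer: 3:37 4:35 5:31 6:22 7:40 8:30

Derivation:
P[k] = A[0] + ... + A[k]
P[k] includes A[3] iff k >= 3
Affected indices: 3, 4, ..., 8; delta = 17
  P[3]: 20 + 17 = 37
  P[4]: 18 + 17 = 35
  P[5]: 14 + 17 = 31
  P[6]: 5 + 17 = 22
  P[7]: 23 + 17 = 40
  P[8]: 13 + 17 = 30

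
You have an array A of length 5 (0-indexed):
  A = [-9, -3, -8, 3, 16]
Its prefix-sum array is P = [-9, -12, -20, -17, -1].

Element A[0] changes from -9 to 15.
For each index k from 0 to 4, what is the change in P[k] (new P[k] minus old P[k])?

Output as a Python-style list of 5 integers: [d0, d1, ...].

Answer: [24, 24, 24, 24, 24]

Derivation:
Element change: A[0] -9 -> 15, delta = 24
For k < 0: P[k] unchanged, delta_P[k] = 0
For k >= 0: P[k] shifts by exactly 24
Delta array: [24, 24, 24, 24, 24]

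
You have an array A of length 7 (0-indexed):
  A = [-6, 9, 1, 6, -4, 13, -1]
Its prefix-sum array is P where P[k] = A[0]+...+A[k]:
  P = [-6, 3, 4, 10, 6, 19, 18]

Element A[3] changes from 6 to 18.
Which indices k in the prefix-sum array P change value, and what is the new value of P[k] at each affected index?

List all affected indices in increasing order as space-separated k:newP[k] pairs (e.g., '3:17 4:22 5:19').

Answer: 3:22 4:18 5:31 6:30

Derivation:
P[k] = A[0] + ... + A[k]
P[k] includes A[3] iff k >= 3
Affected indices: 3, 4, ..., 6; delta = 12
  P[3]: 10 + 12 = 22
  P[4]: 6 + 12 = 18
  P[5]: 19 + 12 = 31
  P[6]: 18 + 12 = 30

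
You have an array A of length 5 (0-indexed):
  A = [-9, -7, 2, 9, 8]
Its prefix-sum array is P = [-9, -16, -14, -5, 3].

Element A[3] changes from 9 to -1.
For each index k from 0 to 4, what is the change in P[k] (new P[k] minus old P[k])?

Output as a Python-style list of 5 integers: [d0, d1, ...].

Element change: A[3] 9 -> -1, delta = -10
For k < 3: P[k] unchanged, delta_P[k] = 0
For k >= 3: P[k] shifts by exactly -10
Delta array: [0, 0, 0, -10, -10]

Answer: [0, 0, 0, -10, -10]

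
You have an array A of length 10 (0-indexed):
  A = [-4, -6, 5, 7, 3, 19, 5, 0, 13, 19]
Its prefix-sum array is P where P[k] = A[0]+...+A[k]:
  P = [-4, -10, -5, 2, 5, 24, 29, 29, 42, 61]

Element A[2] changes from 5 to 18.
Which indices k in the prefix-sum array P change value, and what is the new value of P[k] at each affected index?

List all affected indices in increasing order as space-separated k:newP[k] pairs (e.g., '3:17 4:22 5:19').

Answer: 2:8 3:15 4:18 5:37 6:42 7:42 8:55 9:74

Derivation:
P[k] = A[0] + ... + A[k]
P[k] includes A[2] iff k >= 2
Affected indices: 2, 3, ..., 9; delta = 13
  P[2]: -5 + 13 = 8
  P[3]: 2 + 13 = 15
  P[4]: 5 + 13 = 18
  P[5]: 24 + 13 = 37
  P[6]: 29 + 13 = 42
  P[7]: 29 + 13 = 42
  P[8]: 42 + 13 = 55
  P[9]: 61 + 13 = 74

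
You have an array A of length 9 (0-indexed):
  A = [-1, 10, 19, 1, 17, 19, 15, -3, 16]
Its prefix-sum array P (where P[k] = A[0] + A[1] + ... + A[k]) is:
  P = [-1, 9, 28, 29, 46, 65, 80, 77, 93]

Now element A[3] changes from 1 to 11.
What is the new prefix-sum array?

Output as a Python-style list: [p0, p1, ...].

Change: A[3] 1 -> 11, delta = 10
P[k] for k < 3: unchanged (A[3] not included)
P[k] for k >= 3: shift by delta = 10
  P[0] = -1 + 0 = -1
  P[1] = 9 + 0 = 9
  P[2] = 28 + 0 = 28
  P[3] = 29 + 10 = 39
  P[4] = 46 + 10 = 56
  P[5] = 65 + 10 = 75
  P[6] = 80 + 10 = 90
  P[7] = 77 + 10 = 87
  P[8] = 93 + 10 = 103

Answer: [-1, 9, 28, 39, 56, 75, 90, 87, 103]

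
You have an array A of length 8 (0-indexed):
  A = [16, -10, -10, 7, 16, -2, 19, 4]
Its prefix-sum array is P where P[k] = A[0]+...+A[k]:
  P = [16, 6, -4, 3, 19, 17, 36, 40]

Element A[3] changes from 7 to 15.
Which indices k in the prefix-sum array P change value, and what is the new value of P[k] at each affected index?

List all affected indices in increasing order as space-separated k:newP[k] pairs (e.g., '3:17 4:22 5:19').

P[k] = A[0] + ... + A[k]
P[k] includes A[3] iff k >= 3
Affected indices: 3, 4, ..., 7; delta = 8
  P[3]: 3 + 8 = 11
  P[4]: 19 + 8 = 27
  P[5]: 17 + 8 = 25
  P[6]: 36 + 8 = 44
  P[7]: 40 + 8 = 48

Answer: 3:11 4:27 5:25 6:44 7:48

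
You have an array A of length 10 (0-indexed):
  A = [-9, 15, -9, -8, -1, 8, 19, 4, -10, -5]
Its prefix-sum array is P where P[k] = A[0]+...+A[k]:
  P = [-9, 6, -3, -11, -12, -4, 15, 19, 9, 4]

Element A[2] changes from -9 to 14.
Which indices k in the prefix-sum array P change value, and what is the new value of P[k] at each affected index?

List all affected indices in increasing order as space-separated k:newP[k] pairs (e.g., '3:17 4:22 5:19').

P[k] = A[0] + ... + A[k]
P[k] includes A[2] iff k >= 2
Affected indices: 2, 3, ..., 9; delta = 23
  P[2]: -3 + 23 = 20
  P[3]: -11 + 23 = 12
  P[4]: -12 + 23 = 11
  P[5]: -4 + 23 = 19
  P[6]: 15 + 23 = 38
  P[7]: 19 + 23 = 42
  P[8]: 9 + 23 = 32
  P[9]: 4 + 23 = 27

Answer: 2:20 3:12 4:11 5:19 6:38 7:42 8:32 9:27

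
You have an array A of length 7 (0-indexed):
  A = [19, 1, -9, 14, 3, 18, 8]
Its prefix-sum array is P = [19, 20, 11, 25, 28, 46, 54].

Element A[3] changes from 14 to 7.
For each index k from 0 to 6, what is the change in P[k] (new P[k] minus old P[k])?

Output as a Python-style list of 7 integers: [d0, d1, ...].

Answer: [0, 0, 0, -7, -7, -7, -7]

Derivation:
Element change: A[3] 14 -> 7, delta = -7
For k < 3: P[k] unchanged, delta_P[k] = 0
For k >= 3: P[k] shifts by exactly -7
Delta array: [0, 0, 0, -7, -7, -7, -7]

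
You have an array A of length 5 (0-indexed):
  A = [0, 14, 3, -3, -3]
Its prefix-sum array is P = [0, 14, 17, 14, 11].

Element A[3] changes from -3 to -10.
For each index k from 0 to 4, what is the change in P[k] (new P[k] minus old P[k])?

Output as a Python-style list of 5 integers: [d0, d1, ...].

Element change: A[3] -3 -> -10, delta = -7
For k < 3: P[k] unchanged, delta_P[k] = 0
For k >= 3: P[k] shifts by exactly -7
Delta array: [0, 0, 0, -7, -7]

Answer: [0, 0, 0, -7, -7]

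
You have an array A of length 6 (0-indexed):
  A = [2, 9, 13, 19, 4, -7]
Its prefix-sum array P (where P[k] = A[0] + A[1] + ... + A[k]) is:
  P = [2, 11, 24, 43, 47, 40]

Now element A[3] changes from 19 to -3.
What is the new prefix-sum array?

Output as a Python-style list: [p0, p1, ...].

Answer: [2, 11, 24, 21, 25, 18]

Derivation:
Change: A[3] 19 -> -3, delta = -22
P[k] for k < 3: unchanged (A[3] not included)
P[k] for k >= 3: shift by delta = -22
  P[0] = 2 + 0 = 2
  P[1] = 11 + 0 = 11
  P[2] = 24 + 0 = 24
  P[3] = 43 + -22 = 21
  P[4] = 47 + -22 = 25
  P[5] = 40 + -22 = 18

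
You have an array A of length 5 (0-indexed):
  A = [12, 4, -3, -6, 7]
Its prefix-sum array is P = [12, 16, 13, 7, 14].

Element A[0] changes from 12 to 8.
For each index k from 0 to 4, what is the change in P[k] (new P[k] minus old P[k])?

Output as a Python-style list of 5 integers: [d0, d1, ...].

Answer: [-4, -4, -4, -4, -4]

Derivation:
Element change: A[0] 12 -> 8, delta = -4
For k < 0: P[k] unchanged, delta_P[k] = 0
For k >= 0: P[k] shifts by exactly -4
Delta array: [-4, -4, -4, -4, -4]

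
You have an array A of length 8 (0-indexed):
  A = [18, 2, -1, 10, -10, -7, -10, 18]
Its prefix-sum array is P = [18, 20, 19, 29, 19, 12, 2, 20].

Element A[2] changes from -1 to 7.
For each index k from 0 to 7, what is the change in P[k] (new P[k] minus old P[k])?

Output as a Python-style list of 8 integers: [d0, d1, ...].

Element change: A[2] -1 -> 7, delta = 8
For k < 2: P[k] unchanged, delta_P[k] = 0
For k >= 2: P[k] shifts by exactly 8
Delta array: [0, 0, 8, 8, 8, 8, 8, 8]

Answer: [0, 0, 8, 8, 8, 8, 8, 8]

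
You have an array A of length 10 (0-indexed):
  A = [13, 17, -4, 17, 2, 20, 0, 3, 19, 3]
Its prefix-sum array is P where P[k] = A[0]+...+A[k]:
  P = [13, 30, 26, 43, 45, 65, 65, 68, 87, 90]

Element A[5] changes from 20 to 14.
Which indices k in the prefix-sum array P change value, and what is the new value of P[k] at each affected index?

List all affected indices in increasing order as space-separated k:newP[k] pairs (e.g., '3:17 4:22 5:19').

Answer: 5:59 6:59 7:62 8:81 9:84

Derivation:
P[k] = A[0] + ... + A[k]
P[k] includes A[5] iff k >= 5
Affected indices: 5, 6, ..., 9; delta = -6
  P[5]: 65 + -6 = 59
  P[6]: 65 + -6 = 59
  P[7]: 68 + -6 = 62
  P[8]: 87 + -6 = 81
  P[9]: 90 + -6 = 84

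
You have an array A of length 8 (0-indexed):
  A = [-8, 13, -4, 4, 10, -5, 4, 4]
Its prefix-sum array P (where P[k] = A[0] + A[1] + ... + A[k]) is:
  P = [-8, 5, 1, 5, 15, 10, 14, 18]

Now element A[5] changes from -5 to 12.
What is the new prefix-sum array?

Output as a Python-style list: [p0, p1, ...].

Change: A[5] -5 -> 12, delta = 17
P[k] for k < 5: unchanged (A[5] not included)
P[k] for k >= 5: shift by delta = 17
  P[0] = -8 + 0 = -8
  P[1] = 5 + 0 = 5
  P[2] = 1 + 0 = 1
  P[3] = 5 + 0 = 5
  P[4] = 15 + 0 = 15
  P[5] = 10 + 17 = 27
  P[6] = 14 + 17 = 31
  P[7] = 18 + 17 = 35

Answer: [-8, 5, 1, 5, 15, 27, 31, 35]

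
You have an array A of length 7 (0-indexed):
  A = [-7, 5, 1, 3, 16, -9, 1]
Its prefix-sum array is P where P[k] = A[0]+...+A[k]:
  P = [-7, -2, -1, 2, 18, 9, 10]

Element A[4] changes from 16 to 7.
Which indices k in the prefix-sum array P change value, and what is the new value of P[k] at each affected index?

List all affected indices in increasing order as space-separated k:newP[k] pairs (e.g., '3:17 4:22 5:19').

Answer: 4:9 5:0 6:1

Derivation:
P[k] = A[0] + ... + A[k]
P[k] includes A[4] iff k >= 4
Affected indices: 4, 5, ..., 6; delta = -9
  P[4]: 18 + -9 = 9
  P[5]: 9 + -9 = 0
  P[6]: 10 + -9 = 1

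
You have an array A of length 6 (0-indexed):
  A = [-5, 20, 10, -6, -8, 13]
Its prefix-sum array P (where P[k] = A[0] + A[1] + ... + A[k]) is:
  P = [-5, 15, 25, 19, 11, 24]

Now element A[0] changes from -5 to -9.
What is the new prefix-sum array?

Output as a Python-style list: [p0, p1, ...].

Change: A[0] -5 -> -9, delta = -4
P[k] for k < 0: unchanged (A[0] not included)
P[k] for k >= 0: shift by delta = -4
  P[0] = -5 + -4 = -9
  P[1] = 15 + -4 = 11
  P[2] = 25 + -4 = 21
  P[3] = 19 + -4 = 15
  P[4] = 11 + -4 = 7
  P[5] = 24 + -4 = 20

Answer: [-9, 11, 21, 15, 7, 20]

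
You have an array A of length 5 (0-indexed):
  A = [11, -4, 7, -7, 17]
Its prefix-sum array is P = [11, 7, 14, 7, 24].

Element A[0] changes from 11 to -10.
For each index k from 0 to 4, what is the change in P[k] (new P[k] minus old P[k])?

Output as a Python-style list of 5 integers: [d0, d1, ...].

Answer: [-21, -21, -21, -21, -21]

Derivation:
Element change: A[0] 11 -> -10, delta = -21
For k < 0: P[k] unchanged, delta_P[k] = 0
For k >= 0: P[k] shifts by exactly -21
Delta array: [-21, -21, -21, -21, -21]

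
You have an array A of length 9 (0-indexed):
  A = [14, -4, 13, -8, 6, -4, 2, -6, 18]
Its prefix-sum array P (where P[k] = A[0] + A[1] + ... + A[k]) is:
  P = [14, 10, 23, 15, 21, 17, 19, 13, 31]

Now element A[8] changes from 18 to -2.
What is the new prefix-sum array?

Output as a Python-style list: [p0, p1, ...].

Answer: [14, 10, 23, 15, 21, 17, 19, 13, 11]

Derivation:
Change: A[8] 18 -> -2, delta = -20
P[k] for k < 8: unchanged (A[8] not included)
P[k] for k >= 8: shift by delta = -20
  P[0] = 14 + 0 = 14
  P[1] = 10 + 0 = 10
  P[2] = 23 + 0 = 23
  P[3] = 15 + 0 = 15
  P[4] = 21 + 0 = 21
  P[5] = 17 + 0 = 17
  P[6] = 19 + 0 = 19
  P[7] = 13 + 0 = 13
  P[8] = 31 + -20 = 11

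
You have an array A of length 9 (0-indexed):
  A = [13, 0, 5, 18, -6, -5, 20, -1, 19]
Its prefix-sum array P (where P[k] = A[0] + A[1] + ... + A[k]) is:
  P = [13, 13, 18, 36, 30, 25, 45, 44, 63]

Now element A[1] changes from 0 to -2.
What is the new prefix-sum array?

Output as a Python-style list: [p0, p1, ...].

Answer: [13, 11, 16, 34, 28, 23, 43, 42, 61]

Derivation:
Change: A[1] 0 -> -2, delta = -2
P[k] for k < 1: unchanged (A[1] not included)
P[k] for k >= 1: shift by delta = -2
  P[0] = 13 + 0 = 13
  P[1] = 13 + -2 = 11
  P[2] = 18 + -2 = 16
  P[3] = 36 + -2 = 34
  P[4] = 30 + -2 = 28
  P[5] = 25 + -2 = 23
  P[6] = 45 + -2 = 43
  P[7] = 44 + -2 = 42
  P[8] = 63 + -2 = 61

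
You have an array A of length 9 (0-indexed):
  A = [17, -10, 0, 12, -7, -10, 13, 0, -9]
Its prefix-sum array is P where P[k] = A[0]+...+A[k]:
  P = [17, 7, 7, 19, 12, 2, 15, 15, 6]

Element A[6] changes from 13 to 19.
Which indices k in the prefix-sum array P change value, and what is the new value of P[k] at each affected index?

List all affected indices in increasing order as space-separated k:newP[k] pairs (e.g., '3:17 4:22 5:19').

Answer: 6:21 7:21 8:12

Derivation:
P[k] = A[0] + ... + A[k]
P[k] includes A[6] iff k >= 6
Affected indices: 6, 7, ..., 8; delta = 6
  P[6]: 15 + 6 = 21
  P[7]: 15 + 6 = 21
  P[8]: 6 + 6 = 12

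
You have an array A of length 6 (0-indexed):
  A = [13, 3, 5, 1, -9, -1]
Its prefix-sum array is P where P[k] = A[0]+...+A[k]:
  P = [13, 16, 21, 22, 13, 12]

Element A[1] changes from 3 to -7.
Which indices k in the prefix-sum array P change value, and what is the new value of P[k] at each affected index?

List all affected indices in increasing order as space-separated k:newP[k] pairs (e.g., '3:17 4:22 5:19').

P[k] = A[0] + ... + A[k]
P[k] includes A[1] iff k >= 1
Affected indices: 1, 2, ..., 5; delta = -10
  P[1]: 16 + -10 = 6
  P[2]: 21 + -10 = 11
  P[3]: 22 + -10 = 12
  P[4]: 13 + -10 = 3
  P[5]: 12 + -10 = 2

Answer: 1:6 2:11 3:12 4:3 5:2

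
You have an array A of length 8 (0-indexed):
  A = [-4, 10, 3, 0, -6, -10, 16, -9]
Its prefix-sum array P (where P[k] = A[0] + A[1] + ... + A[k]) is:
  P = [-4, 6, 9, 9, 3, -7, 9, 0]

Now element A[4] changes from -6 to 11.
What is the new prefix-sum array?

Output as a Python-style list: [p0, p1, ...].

Change: A[4] -6 -> 11, delta = 17
P[k] for k < 4: unchanged (A[4] not included)
P[k] for k >= 4: shift by delta = 17
  P[0] = -4 + 0 = -4
  P[1] = 6 + 0 = 6
  P[2] = 9 + 0 = 9
  P[3] = 9 + 0 = 9
  P[4] = 3 + 17 = 20
  P[5] = -7 + 17 = 10
  P[6] = 9 + 17 = 26
  P[7] = 0 + 17 = 17

Answer: [-4, 6, 9, 9, 20, 10, 26, 17]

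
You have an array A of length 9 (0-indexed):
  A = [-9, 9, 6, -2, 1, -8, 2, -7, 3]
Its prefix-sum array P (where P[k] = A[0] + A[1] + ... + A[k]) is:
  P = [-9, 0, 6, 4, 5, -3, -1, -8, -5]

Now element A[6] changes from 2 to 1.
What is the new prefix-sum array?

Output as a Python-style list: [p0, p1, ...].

Answer: [-9, 0, 6, 4, 5, -3, -2, -9, -6]

Derivation:
Change: A[6] 2 -> 1, delta = -1
P[k] for k < 6: unchanged (A[6] not included)
P[k] for k >= 6: shift by delta = -1
  P[0] = -9 + 0 = -9
  P[1] = 0 + 0 = 0
  P[2] = 6 + 0 = 6
  P[3] = 4 + 0 = 4
  P[4] = 5 + 0 = 5
  P[5] = -3 + 0 = -3
  P[6] = -1 + -1 = -2
  P[7] = -8 + -1 = -9
  P[8] = -5 + -1 = -6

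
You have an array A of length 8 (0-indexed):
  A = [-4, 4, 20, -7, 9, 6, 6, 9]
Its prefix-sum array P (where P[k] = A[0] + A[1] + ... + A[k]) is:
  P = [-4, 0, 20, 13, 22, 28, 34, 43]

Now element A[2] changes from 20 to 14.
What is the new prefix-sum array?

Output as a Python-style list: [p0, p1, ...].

Answer: [-4, 0, 14, 7, 16, 22, 28, 37]

Derivation:
Change: A[2] 20 -> 14, delta = -6
P[k] for k < 2: unchanged (A[2] not included)
P[k] for k >= 2: shift by delta = -6
  P[0] = -4 + 0 = -4
  P[1] = 0 + 0 = 0
  P[2] = 20 + -6 = 14
  P[3] = 13 + -6 = 7
  P[4] = 22 + -6 = 16
  P[5] = 28 + -6 = 22
  P[6] = 34 + -6 = 28
  P[7] = 43 + -6 = 37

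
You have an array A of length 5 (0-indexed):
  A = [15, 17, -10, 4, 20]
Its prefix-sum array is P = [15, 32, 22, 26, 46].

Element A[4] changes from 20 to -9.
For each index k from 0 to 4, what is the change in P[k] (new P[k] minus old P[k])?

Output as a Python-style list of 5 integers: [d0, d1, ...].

Answer: [0, 0, 0, 0, -29]

Derivation:
Element change: A[4] 20 -> -9, delta = -29
For k < 4: P[k] unchanged, delta_P[k] = 0
For k >= 4: P[k] shifts by exactly -29
Delta array: [0, 0, 0, 0, -29]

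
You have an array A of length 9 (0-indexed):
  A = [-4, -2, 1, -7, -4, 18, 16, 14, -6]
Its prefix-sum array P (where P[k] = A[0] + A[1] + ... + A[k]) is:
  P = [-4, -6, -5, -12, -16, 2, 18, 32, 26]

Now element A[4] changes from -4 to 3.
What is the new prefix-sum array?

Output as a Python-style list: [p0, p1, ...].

Answer: [-4, -6, -5, -12, -9, 9, 25, 39, 33]

Derivation:
Change: A[4] -4 -> 3, delta = 7
P[k] for k < 4: unchanged (A[4] not included)
P[k] for k >= 4: shift by delta = 7
  P[0] = -4 + 0 = -4
  P[1] = -6 + 0 = -6
  P[2] = -5 + 0 = -5
  P[3] = -12 + 0 = -12
  P[4] = -16 + 7 = -9
  P[5] = 2 + 7 = 9
  P[6] = 18 + 7 = 25
  P[7] = 32 + 7 = 39
  P[8] = 26 + 7 = 33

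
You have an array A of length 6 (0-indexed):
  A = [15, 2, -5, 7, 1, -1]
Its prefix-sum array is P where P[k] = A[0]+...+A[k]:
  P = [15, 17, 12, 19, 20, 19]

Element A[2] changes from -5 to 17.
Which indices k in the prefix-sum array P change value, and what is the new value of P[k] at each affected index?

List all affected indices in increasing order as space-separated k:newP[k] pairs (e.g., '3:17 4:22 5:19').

Answer: 2:34 3:41 4:42 5:41

Derivation:
P[k] = A[0] + ... + A[k]
P[k] includes A[2] iff k >= 2
Affected indices: 2, 3, ..., 5; delta = 22
  P[2]: 12 + 22 = 34
  P[3]: 19 + 22 = 41
  P[4]: 20 + 22 = 42
  P[5]: 19 + 22 = 41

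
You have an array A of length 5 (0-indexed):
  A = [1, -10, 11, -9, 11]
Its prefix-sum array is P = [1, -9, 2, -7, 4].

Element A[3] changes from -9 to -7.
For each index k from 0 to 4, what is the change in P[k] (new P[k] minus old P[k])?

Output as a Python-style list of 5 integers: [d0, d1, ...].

Element change: A[3] -9 -> -7, delta = 2
For k < 3: P[k] unchanged, delta_P[k] = 0
For k >= 3: P[k] shifts by exactly 2
Delta array: [0, 0, 0, 2, 2]

Answer: [0, 0, 0, 2, 2]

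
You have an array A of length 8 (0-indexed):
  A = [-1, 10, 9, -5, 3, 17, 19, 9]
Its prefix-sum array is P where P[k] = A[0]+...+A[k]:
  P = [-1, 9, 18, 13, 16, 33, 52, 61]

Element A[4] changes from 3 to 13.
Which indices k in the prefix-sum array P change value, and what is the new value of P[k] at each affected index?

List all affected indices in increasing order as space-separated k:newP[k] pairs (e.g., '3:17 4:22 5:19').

Answer: 4:26 5:43 6:62 7:71

Derivation:
P[k] = A[0] + ... + A[k]
P[k] includes A[4] iff k >= 4
Affected indices: 4, 5, ..., 7; delta = 10
  P[4]: 16 + 10 = 26
  P[5]: 33 + 10 = 43
  P[6]: 52 + 10 = 62
  P[7]: 61 + 10 = 71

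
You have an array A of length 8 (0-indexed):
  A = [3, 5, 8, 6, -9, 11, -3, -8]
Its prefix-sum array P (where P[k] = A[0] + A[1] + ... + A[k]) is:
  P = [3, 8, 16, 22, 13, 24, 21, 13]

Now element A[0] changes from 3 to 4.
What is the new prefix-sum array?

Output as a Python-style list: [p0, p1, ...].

Answer: [4, 9, 17, 23, 14, 25, 22, 14]

Derivation:
Change: A[0] 3 -> 4, delta = 1
P[k] for k < 0: unchanged (A[0] not included)
P[k] for k >= 0: shift by delta = 1
  P[0] = 3 + 1 = 4
  P[1] = 8 + 1 = 9
  P[2] = 16 + 1 = 17
  P[3] = 22 + 1 = 23
  P[4] = 13 + 1 = 14
  P[5] = 24 + 1 = 25
  P[6] = 21 + 1 = 22
  P[7] = 13 + 1 = 14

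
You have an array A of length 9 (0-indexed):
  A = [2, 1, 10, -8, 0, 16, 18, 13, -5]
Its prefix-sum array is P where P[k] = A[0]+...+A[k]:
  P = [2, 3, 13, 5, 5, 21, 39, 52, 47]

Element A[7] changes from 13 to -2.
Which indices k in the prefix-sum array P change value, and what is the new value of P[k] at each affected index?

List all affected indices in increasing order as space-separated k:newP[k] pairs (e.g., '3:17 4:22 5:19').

P[k] = A[0] + ... + A[k]
P[k] includes A[7] iff k >= 7
Affected indices: 7, 8, ..., 8; delta = -15
  P[7]: 52 + -15 = 37
  P[8]: 47 + -15 = 32

Answer: 7:37 8:32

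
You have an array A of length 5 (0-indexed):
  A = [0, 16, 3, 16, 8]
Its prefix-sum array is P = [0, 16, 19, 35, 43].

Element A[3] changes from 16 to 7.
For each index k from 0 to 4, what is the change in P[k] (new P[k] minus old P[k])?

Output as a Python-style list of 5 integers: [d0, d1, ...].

Answer: [0, 0, 0, -9, -9]

Derivation:
Element change: A[3] 16 -> 7, delta = -9
For k < 3: P[k] unchanged, delta_P[k] = 0
For k >= 3: P[k] shifts by exactly -9
Delta array: [0, 0, 0, -9, -9]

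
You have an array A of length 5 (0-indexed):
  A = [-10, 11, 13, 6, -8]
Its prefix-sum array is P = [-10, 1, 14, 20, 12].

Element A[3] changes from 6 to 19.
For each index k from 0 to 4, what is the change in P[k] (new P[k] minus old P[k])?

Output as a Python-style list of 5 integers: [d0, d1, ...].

Element change: A[3] 6 -> 19, delta = 13
For k < 3: P[k] unchanged, delta_P[k] = 0
For k >= 3: P[k] shifts by exactly 13
Delta array: [0, 0, 0, 13, 13]

Answer: [0, 0, 0, 13, 13]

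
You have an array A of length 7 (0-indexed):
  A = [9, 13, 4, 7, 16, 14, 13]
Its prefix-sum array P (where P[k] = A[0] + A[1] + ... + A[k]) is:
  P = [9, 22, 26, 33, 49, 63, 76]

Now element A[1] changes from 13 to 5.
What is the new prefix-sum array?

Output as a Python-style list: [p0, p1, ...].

Change: A[1] 13 -> 5, delta = -8
P[k] for k < 1: unchanged (A[1] not included)
P[k] for k >= 1: shift by delta = -8
  P[0] = 9 + 0 = 9
  P[1] = 22 + -8 = 14
  P[2] = 26 + -8 = 18
  P[3] = 33 + -8 = 25
  P[4] = 49 + -8 = 41
  P[5] = 63 + -8 = 55
  P[6] = 76 + -8 = 68

Answer: [9, 14, 18, 25, 41, 55, 68]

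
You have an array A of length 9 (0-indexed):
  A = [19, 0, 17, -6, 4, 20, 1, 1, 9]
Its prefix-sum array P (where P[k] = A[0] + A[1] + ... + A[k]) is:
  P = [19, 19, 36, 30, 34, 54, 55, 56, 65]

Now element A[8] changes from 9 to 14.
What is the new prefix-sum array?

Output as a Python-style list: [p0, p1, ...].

Answer: [19, 19, 36, 30, 34, 54, 55, 56, 70]

Derivation:
Change: A[8] 9 -> 14, delta = 5
P[k] for k < 8: unchanged (A[8] not included)
P[k] for k >= 8: shift by delta = 5
  P[0] = 19 + 0 = 19
  P[1] = 19 + 0 = 19
  P[2] = 36 + 0 = 36
  P[3] = 30 + 0 = 30
  P[4] = 34 + 0 = 34
  P[5] = 54 + 0 = 54
  P[6] = 55 + 0 = 55
  P[7] = 56 + 0 = 56
  P[8] = 65 + 5 = 70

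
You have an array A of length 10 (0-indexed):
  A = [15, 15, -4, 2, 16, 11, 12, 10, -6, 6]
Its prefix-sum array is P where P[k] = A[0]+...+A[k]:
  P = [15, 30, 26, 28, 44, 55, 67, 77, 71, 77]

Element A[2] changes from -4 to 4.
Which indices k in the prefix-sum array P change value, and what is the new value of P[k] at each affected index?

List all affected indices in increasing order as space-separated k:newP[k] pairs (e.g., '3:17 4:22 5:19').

Answer: 2:34 3:36 4:52 5:63 6:75 7:85 8:79 9:85

Derivation:
P[k] = A[0] + ... + A[k]
P[k] includes A[2] iff k >= 2
Affected indices: 2, 3, ..., 9; delta = 8
  P[2]: 26 + 8 = 34
  P[3]: 28 + 8 = 36
  P[4]: 44 + 8 = 52
  P[5]: 55 + 8 = 63
  P[6]: 67 + 8 = 75
  P[7]: 77 + 8 = 85
  P[8]: 71 + 8 = 79
  P[9]: 77 + 8 = 85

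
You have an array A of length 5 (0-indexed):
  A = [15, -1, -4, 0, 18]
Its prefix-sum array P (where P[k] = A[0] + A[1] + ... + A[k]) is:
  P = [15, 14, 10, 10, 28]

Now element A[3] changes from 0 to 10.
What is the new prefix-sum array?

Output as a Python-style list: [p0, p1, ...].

Change: A[3] 0 -> 10, delta = 10
P[k] for k < 3: unchanged (A[3] not included)
P[k] for k >= 3: shift by delta = 10
  P[0] = 15 + 0 = 15
  P[1] = 14 + 0 = 14
  P[2] = 10 + 0 = 10
  P[3] = 10 + 10 = 20
  P[4] = 28 + 10 = 38

Answer: [15, 14, 10, 20, 38]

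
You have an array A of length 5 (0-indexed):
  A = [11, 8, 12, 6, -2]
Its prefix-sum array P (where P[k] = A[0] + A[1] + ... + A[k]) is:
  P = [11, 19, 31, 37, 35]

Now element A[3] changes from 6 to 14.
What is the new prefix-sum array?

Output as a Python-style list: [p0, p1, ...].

Answer: [11, 19, 31, 45, 43]

Derivation:
Change: A[3] 6 -> 14, delta = 8
P[k] for k < 3: unchanged (A[3] not included)
P[k] for k >= 3: shift by delta = 8
  P[0] = 11 + 0 = 11
  P[1] = 19 + 0 = 19
  P[2] = 31 + 0 = 31
  P[3] = 37 + 8 = 45
  P[4] = 35 + 8 = 43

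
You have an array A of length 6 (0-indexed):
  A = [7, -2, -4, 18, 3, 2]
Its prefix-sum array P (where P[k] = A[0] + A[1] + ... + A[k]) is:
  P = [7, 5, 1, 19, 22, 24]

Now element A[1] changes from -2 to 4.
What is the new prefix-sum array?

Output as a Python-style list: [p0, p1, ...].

Answer: [7, 11, 7, 25, 28, 30]

Derivation:
Change: A[1] -2 -> 4, delta = 6
P[k] for k < 1: unchanged (A[1] not included)
P[k] for k >= 1: shift by delta = 6
  P[0] = 7 + 0 = 7
  P[1] = 5 + 6 = 11
  P[2] = 1 + 6 = 7
  P[3] = 19 + 6 = 25
  P[4] = 22 + 6 = 28
  P[5] = 24 + 6 = 30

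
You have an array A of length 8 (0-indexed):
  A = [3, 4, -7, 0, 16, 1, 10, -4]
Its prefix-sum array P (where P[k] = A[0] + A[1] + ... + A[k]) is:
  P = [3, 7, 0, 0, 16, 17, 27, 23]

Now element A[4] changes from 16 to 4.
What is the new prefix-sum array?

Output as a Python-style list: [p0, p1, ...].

Answer: [3, 7, 0, 0, 4, 5, 15, 11]

Derivation:
Change: A[4] 16 -> 4, delta = -12
P[k] for k < 4: unchanged (A[4] not included)
P[k] for k >= 4: shift by delta = -12
  P[0] = 3 + 0 = 3
  P[1] = 7 + 0 = 7
  P[2] = 0 + 0 = 0
  P[3] = 0 + 0 = 0
  P[4] = 16 + -12 = 4
  P[5] = 17 + -12 = 5
  P[6] = 27 + -12 = 15
  P[7] = 23 + -12 = 11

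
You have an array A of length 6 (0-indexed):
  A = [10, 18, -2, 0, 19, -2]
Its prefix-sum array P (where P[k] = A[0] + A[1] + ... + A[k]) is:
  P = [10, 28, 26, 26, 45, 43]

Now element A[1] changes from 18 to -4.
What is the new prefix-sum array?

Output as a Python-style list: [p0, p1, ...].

Change: A[1] 18 -> -4, delta = -22
P[k] for k < 1: unchanged (A[1] not included)
P[k] for k >= 1: shift by delta = -22
  P[0] = 10 + 0 = 10
  P[1] = 28 + -22 = 6
  P[2] = 26 + -22 = 4
  P[3] = 26 + -22 = 4
  P[4] = 45 + -22 = 23
  P[5] = 43 + -22 = 21

Answer: [10, 6, 4, 4, 23, 21]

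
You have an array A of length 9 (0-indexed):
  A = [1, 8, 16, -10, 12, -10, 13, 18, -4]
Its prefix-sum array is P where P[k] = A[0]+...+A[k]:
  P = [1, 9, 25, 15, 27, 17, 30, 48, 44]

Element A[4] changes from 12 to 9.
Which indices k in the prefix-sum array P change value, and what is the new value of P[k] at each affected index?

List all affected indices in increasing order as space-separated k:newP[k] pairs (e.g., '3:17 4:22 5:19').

Answer: 4:24 5:14 6:27 7:45 8:41

Derivation:
P[k] = A[0] + ... + A[k]
P[k] includes A[4] iff k >= 4
Affected indices: 4, 5, ..., 8; delta = -3
  P[4]: 27 + -3 = 24
  P[5]: 17 + -3 = 14
  P[6]: 30 + -3 = 27
  P[7]: 48 + -3 = 45
  P[8]: 44 + -3 = 41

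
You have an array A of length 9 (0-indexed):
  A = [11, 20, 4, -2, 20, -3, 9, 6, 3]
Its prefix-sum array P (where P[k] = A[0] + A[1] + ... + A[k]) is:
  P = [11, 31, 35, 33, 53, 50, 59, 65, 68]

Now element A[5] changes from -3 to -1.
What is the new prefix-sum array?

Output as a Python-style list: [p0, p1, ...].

Answer: [11, 31, 35, 33, 53, 52, 61, 67, 70]

Derivation:
Change: A[5] -3 -> -1, delta = 2
P[k] for k < 5: unchanged (A[5] not included)
P[k] for k >= 5: shift by delta = 2
  P[0] = 11 + 0 = 11
  P[1] = 31 + 0 = 31
  P[2] = 35 + 0 = 35
  P[3] = 33 + 0 = 33
  P[4] = 53 + 0 = 53
  P[5] = 50 + 2 = 52
  P[6] = 59 + 2 = 61
  P[7] = 65 + 2 = 67
  P[8] = 68 + 2 = 70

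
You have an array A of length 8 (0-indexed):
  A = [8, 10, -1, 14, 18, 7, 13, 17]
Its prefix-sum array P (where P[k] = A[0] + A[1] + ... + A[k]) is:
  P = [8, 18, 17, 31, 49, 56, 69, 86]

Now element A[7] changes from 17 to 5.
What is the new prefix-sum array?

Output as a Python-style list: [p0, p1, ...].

Answer: [8, 18, 17, 31, 49, 56, 69, 74]

Derivation:
Change: A[7] 17 -> 5, delta = -12
P[k] for k < 7: unchanged (A[7] not included)
P[k] for k >= 7: shift by delta = -12
  P[0] = 8 + 0 = 8
  P[1] = 18 + 0 = 18
  P[2] = 17 + 0 = 17
  P[3] = 31 + 0 = 31
  P[4] = 49 + 0 = 49
  P[5] = 56 + 0 = 56
  P[6] = 69 + 0 = 69
  P[7] = 86 + -12 = 74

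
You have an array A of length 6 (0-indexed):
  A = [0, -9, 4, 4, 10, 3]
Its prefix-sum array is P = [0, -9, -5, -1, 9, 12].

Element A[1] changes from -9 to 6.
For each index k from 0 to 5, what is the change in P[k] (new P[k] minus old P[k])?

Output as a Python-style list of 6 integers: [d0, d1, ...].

Element change: A[1] -9 -> 6, delta = 15
For k < 1: P[k] unchanged, delta_P[k] = 0
For k >= 1: P[k] shifts by exactly 15
Delta array: [0, 15, 15, 15, 15, 15]

Answer: [0, 15, 15, 15, 15, 15]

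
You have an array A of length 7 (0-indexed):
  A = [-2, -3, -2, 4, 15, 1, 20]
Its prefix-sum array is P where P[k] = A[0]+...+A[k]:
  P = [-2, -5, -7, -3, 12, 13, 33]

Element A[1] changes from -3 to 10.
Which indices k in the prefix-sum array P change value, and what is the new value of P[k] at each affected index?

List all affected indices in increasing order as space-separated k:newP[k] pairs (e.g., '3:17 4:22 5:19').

P[k] = A[0] + ... + A[k]
P[k] includes A[1] iff k >= 1
Affected indices: 1, 2, ..., 6; delta = 13
  P[1]: -5 + 13 = 8
  P[2]: -7 + 13 = 6
  P[3]: -3 + 13 = 10
  P[4]: 12 + 13 = 25
  P[5]: 13 + 13 = 26
  P[6]: 33 + 13 = 46

Answer: 1:8 2:6 3:10 4:25 5:26 6:46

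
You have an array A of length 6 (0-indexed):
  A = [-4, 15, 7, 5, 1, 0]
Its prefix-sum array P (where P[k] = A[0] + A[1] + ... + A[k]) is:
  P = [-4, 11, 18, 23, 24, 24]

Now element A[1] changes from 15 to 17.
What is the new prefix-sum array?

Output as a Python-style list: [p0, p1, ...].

Answer: [-4, 13, 20, 25, 26, 26]

Derivation:
Change: A[1] 15 -> 17, delta = 2
P[k] for k < 1: unchanged (A[1] not included)
P[k] for k >= 1: shift by delta = 2
  P[0] = -4 + 0 = -4
  P[1] = 11 + 2 = 13
  P[2] = 18 + 2 = 20
  P[3] = 23 + 2 = 25
  P[4] = 24 + 2 = 26
  P[5] = 24 + 2 = 26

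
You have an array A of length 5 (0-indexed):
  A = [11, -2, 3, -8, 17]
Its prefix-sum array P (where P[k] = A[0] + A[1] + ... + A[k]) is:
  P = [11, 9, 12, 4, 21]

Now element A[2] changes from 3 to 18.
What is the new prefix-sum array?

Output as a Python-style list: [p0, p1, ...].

Change: A[2] 3 -> 18, delta = 15
P[k] for k < 2: unchanged (A[2] not included)
P[k] for k >= 2: shift by delta = 15
  P[0] = 11 + 0 = 11
  P[1] = 9 + 0 = 9
  P[2] = 12 + 15 = 27
  P[3] = 4 + 15 = 19
  P[4] = 21 + 15 = 36

Answer: [11, 9, 27, 19, 36]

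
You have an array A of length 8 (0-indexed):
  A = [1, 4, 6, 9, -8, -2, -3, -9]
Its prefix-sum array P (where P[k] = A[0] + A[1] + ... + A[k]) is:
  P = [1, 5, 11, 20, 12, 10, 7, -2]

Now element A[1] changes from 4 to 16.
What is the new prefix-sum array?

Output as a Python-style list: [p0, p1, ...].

Answer: [1, 17, 23, 32, 24, 22, 19, 10]

Derivation:
Change: A[1] 4 -> 16, delta = 12
P[k] for k < 1: unchanged (A[1] not included)
P[k] for k >= 1: shift by delta = 12
  P[0] = 1 + 0 = 1
  P[1] = 5 + 12 = 17
  P[2] = 11 + 12 = 23
  P[3] = 20 + 12 = 32
  P[4] = 12 + 12 = 24
  P[5] = 10 + 12 = 22
  P[6] = 7 + 12 = 19
  P[7] = -2 + 12 = 10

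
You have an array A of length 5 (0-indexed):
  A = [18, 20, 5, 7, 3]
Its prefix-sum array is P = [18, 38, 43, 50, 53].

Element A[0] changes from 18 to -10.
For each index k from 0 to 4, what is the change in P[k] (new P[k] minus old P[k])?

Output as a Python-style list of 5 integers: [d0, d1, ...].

Answer: [-28, -28, -28, -28, -28]

Derivation:
Element change: A[0] 18 -> -10, delta = -28
For k < 0: P[k] unchanged, delta_P[k] = 0
For k >= 0: P[k] shifts by exactly -28
Delta array: [-28, -28, -28, -28, -28]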